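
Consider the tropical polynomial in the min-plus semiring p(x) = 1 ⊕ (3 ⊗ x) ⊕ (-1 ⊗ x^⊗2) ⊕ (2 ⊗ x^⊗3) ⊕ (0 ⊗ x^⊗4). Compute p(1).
p(1) = 1

A tropical monomial a ⊗ x^⊗i evaluates to a + i · x. Evaluating each term at x = 1:
  Term 0 contributes 1 + 0 · 1 = 1
  Term 1 contributes 3 + 1 · 1 = 4
  Term 2 contributes -1 + 2 · 1 = 1
  Term 3 contributes 2 + 3 · 1 = 5
  Term 4 contributes 0 + 4 · 1 = 4
p(1) = ⊕ of these = min[1, 4, 1, 5, 4] = 1.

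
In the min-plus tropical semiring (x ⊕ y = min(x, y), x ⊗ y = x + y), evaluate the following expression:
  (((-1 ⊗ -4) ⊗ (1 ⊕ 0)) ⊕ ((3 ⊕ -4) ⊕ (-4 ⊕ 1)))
(((-1 ⊗ -4) ⊗ (1 ⊕ 0)) ⊕ ((3 ⊕ -4) ⊕ (-4 ⊕ 1))) = -5

Expand innermost to outermost. Recall ⊕ takes the minimum of its arguments and ⊗ takes their sum. Working out the expression (((-1 ⊗ -4) ⊗ (1 ⊕ 0)) ⊕ ((3 ⊕ -4) ⊕ (-4 ⊕ 1))) gives -5.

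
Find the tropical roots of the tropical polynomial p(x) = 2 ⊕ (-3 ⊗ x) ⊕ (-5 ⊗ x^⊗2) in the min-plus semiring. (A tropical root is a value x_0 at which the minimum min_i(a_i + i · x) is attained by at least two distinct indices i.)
Roots: {2, 5}

Each tropical root is a break point of the lower envelope of the lines y = a_i + i · x (there are 3 lines, with slopes 0, 1, ..., 2). Only the lines that attain the minimum somewhere contribute to roots; other lines are dominated. Here the surviving (envelope) indices are i = 2, i = 1, i = 0.
Intersections between consecutive envelope lines give the roots: for adjacent envelope indices i < j the intersection is x = (a_i − a_j) / (j − i). Reading off the sorted break points: {2, 5}.
Verification: at each break x_0, at least two indices attain the minimum of min_i(a_i + i · x_0).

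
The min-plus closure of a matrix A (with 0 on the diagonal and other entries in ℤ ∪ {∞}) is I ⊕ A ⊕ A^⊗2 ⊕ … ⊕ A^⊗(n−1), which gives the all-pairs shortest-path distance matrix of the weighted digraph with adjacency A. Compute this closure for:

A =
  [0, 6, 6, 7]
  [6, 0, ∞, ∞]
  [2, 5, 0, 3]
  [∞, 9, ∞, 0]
Closure =
  [0, 6, 6, 7]
  [6, 0, 12, 13]
  [2, 5, 0, 3]
  [15, 9, 21, 0]

This is the Floyd-Warshall all-pairs shortest-path computation. For each intermediate vertex k = 0, 1, …, 3, update dist[i][j] ← min(dist[i][j], dist[i][k] + dist[k][j]). The final matrix gives, for each (i, j), the minimum total weight of any directed path from i to j (possibly empty when i = j).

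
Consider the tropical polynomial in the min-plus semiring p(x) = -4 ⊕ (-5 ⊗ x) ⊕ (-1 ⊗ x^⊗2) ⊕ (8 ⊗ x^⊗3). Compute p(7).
p(7) = -4

A tropical monomial a ⊗ x^⊗i evaluates to a + i · x. Evaluating each term at x = 7:
  Term 0 contributes -4 + 0 · 7 = -4
  Term 1 contributes -5 + 1 · 7 = 2
  Term 2 contributes -1 + 2 · 7 = 13
  Term 3 contributes 8 + 3 · 7 = 29
p(7) = ⊕ of these = min[-4, 2, 13, 29] = -4.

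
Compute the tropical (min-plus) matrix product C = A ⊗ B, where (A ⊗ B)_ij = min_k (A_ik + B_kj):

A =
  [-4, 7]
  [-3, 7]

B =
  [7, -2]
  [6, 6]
A ⊗ B =
  [3, -6]
  [4, -5]

Apply the min-plus product entry-by-entry:
  C[0][0] = min over k of (A[0][0] + B[0][0] = -4 + 7 = 3, A[0][1] + B[1][0] = 7 + 6 = 13) = 3 (attained at k = 0)
  C[0][1] = min over k of (A[0][0] + B[0][1] = -4 + -2 = -6, A[0][1] + B[1][1] = 7 + 6 = 13) = -6 (attained at k = 0)
  C[1][0] = min over k of (A[1][0] + B[0][0] = -3 + 7 = 4, A[1][1] + B[1][0] = 7 + 6 = 13) = 4 (attained at k = 0)
  C[1][1] = min over k of (A[1][0] + B[0][1] = -3 + -2 = -5, A[1][1] + B[1][1] = 7 + 6 = 13) = -5 (attained at k = 0)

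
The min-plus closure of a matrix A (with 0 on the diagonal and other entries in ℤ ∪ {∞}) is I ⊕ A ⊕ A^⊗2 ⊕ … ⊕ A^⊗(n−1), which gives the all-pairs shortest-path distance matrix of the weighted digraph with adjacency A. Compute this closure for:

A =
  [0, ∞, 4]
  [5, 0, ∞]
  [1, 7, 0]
Closure =
  [0, 11, 4]
  [5, 0, 9]
  [1, 7, 0]

This is the Floyd-Warshall all-pairs shortest-path computation. For each intermediate vertex k = 0, 1, …, 2, update dist[i][j] ← min(dist[i][j], dist[i][k] + dist[k][j]). The final matrix gives, for each (i, j), the minimum total weight of any directed path from i to j (possibly empty when i = j).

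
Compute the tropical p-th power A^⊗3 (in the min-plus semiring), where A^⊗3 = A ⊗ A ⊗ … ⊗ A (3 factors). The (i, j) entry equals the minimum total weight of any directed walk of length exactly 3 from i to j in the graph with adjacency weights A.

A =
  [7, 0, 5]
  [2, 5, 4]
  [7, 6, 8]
A^⊗3 =
  [7, 2, 7]
  [4, 7, 6]
  [9, 8, 11]

Each entry (A^⊗3)_ij equals the minimum over all length-3 walks i = v_0 → v_1 → … → v_3 = j of Σ_t A[v_t][v_{t+1}]. For example, for (i, j) = (0, 2) we minimise over 9 possible intermediate vertex sequences; the minimum is 7, attained along the walk 0 → 1 → 0 → 2.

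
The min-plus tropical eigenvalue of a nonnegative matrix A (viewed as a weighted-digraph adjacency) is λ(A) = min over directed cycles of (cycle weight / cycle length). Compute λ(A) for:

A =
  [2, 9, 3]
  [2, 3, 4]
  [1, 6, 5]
λ(A) = 2

Enumerate directed cycles and compute their means (weight / length). Sample:
  cycle 0 → 0: weight = 2, length = 1, mean = 2/1 ≈ 2.000
  cycle 1 → 1: weight = 3, length = 1, mean = 3/1 ≈ 3.000
  cycle 2 → 2: weight = 5, length = 1, mean = 5/1 ≈ 5.000
  cycle 0 → 1 → 0: weight = 11, length = 2, mean = 11/2 ≈ 5.500
  cycle 0 → 2 → 0: weight = 4, length = 2, mean = 4/2 ≈ 2.000
  cycle 1 → 0 → 1: weight = 11, length = 2, mean = 11/2 ≈ 5.500
Minimum mean = 2.000, attained e.g. along the cycle 0 → 0 with weight 2 and length 1. So λ(A) = 2/1 = 2.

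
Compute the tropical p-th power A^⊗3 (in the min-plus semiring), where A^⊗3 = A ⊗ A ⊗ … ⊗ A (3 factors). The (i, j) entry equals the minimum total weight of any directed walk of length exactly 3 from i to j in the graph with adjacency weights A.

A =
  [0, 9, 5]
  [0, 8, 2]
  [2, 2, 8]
A^⊗3 =
  [0, 7, 5]
  [0, 7, 5]
  [2, 6, 7]

Each entry (A^⊗3)_ij equals the minimum over all length-3 walks i = v_0 → v_1 → … → v_3 = j of Σ_t A[v_t][v_{t+1}]. For example, for (i, j) = (0, 2) we minimise over 9 possible intermediate vertex sequences; the minimum is 5, attained along the walk 0 → 0 → 0 → 2.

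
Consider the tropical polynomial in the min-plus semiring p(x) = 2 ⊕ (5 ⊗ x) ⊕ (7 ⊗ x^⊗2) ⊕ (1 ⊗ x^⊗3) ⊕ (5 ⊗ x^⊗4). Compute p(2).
p(2) = 2

A tropical monomial a ⊗ x^⊗i evaluates to a + i · x. Evaluating each term at x = 2:
  Term 0 contributes 2 + 0 · 2 = 2
  Term 1 contributes 5 + 1 · 2 = 7
  Term 2 contributes 7 + 2 · 2 = 11
  Term 3 contributes 1 + 3 · 2 = 7
  Term 4 contributes 5 + 4 · 2 = 13
p(2) = ⊕ of these = min[2, 7, 11, 7, 13] = 2.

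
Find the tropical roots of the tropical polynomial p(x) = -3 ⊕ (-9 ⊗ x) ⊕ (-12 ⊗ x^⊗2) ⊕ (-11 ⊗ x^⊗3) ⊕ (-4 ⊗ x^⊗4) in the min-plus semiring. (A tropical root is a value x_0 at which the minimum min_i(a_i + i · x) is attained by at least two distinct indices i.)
Roots: {-7, -1, 3, 6}

Each tropical root is a break point of the lower envelope of the lines y = a_i + i · x (there are 5 lines, with slopes 0, 1, ..., 4). Only the lines that attain the minimum somewhere contribute to roots; other lines are dominated. Here the surviving (envelope) indices are i = 4, i = 3, i = 2, i = 1, i = 0.
Intersections between consecutive envelope lines give the roots: for adjacent envelope indices i < j the intersection is x = (a_i − a_j) / (j − i). Reading off the sorted break points: {-7, -1, 3, 6}.
Verification: at each break x_0, at least two indices attain the minimum of min_i(a_i + i · x_0).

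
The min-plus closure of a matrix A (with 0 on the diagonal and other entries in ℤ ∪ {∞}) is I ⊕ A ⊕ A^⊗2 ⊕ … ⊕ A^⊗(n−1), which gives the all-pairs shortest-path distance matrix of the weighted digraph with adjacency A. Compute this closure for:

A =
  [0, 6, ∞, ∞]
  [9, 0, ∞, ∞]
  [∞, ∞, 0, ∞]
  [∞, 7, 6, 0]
Closure =
  [0, 6, ∞, ∞]
  [9, 0, ∞, ∞]
  [∞, ∞, 0, ∞]
  [16, 7, 6, 0]

This is the Floyd-Warshall all-pairs shortest-path computation. For each intermediate vertex k = 0, 1, …, 3, update dist[i][j] ← min(dist[i][j], dist[i][k] + dist[k][j]). The final matrix gives, for each (i, j), the minimum total weight of any directed path from i to j (possibly empty when i = j).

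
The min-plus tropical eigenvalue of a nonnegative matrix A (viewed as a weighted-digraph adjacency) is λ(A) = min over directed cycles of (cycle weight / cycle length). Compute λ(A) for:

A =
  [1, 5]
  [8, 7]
λ(A) = 1

Enumerate directed cycles and compute their means (weight / length). Sample:
  cycle 0 → 0: weight = 1, length = 1, mean = 1/1 ≈ 1.000
  cycle 1 → 1: weight = 7, length = 1, mean = 7/1 ≈ 7.000
  cycle 0 → 1 → 0: weight = 13, length = 2, mean = 13/2 ≈ 6.500
  cycle 1 → 0 → 1: weight = 13, length = 2, mean = 13/2 ≈ 6.500
Minimum mean = 1.000, attained e.g. along the cycle 0 → 0 with weight 1 and length 1. So λ(A) = 1/1 = 1.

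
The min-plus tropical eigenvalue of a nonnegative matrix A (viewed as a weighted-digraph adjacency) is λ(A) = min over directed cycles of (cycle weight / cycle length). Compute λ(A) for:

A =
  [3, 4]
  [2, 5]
λ(A) = 3

Enumerate directed cycles and compute their means (weight / length). Sample:
  cycle 0 → 0: weight = 3, length = 1, mean = 3/1 ≈ 3.000
  cycle 1 → 1: weight = 5, length = 1, mean = 5/1 ≈ 5.000
  cycle 0 → 1 → 0: weight = 6, length = 2, mean = 6/2 ≈ 3.000
  cycle 1 → 0 → 1: weight = 6, length = 2, mean = 6/2 ≈ 3.000
Minimum mean = 3.000, attained e.g. along the cycle 0 → 0 with weight 3 and length 1. So λ(A) = 3/1 = 3.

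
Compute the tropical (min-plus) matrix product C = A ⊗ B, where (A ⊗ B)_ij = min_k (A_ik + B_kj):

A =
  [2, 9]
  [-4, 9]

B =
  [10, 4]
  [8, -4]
A ⊗ B =
  [12, 5]
  [6, 0]

Apply the min-plus product entry-by-entry:
  C[0][0] = min over k of (A[0][0] + B[0][0] = 2 + 10 = 12, A[0][1] + B[1][0] = 9 + 8 = 17) = 12 (attained at k = 0)
  C[0][1] = min over k of (A[0][0] + B[0][1] = 2 + 4 = 6, A[0][1] + B[1][1] = 9 + -4 = 5) = 5 (attained at k = 1)
  C[1][0] = min over k of (A[1][0] + B[0][0] = -4 + 10 = 6, A[1][1] + B[1][0] = 9 + 8 = 17) = 6 (attained at k = 0)
  C[1][1] = min over k of (A[1][0] + B[0][1] = -4 + 4 = 0, A[1][1] + B[1][1] = 9 + -4 = 5) = 0 (attained at k = 0)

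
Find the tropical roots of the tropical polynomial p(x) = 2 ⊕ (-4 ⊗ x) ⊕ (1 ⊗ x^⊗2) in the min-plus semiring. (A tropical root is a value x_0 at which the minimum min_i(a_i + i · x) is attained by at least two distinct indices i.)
Roots: {-5, 6}

Each tropical root is a break point of the lower envelope of the lines y = a_i + i · x (there are 3 lines, with slopes 0, 1, ..., 2). Only the lines that attain the minimum somewhere contribute to roots; other lines are dominated. Here the surviving (envelope) indices are i = 2, i = 1, i = 0.
Intersections between consecutive envelope lines give the roots: for adjacent envelope indices i < j the intersection is x = (a_i − a_j) / (j − i). Reading off the sorted break points: {-5, 6}.
Verification: at each break x_0, at least two indices attain the minimum of min_i(a_i + i · x_0).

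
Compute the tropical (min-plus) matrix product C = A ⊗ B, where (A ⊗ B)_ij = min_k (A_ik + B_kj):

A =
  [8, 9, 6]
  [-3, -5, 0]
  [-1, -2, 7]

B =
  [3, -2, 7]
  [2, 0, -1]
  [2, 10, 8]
A ⊗ B =
  [8, 6, 8]
  [-3, -5, -6]
  [0, -3, -3]

Apply the min-plus product entry-by-entry:
  C[0][0] = min over k of (A[0][0] + B[0][0] = 8 + 3 = 11, A[0][1] + B[1][0] = 9 + 2 = 11, A[0][2] + B[2][0] = 6 + 2 = 8) = 8 (attained at k = 2)
  C[0][1] = min over k of (A[0][0] + B[0][1] = 8 + -2 = 6, A[0][1] + B[1][1] = 9 + 0 = 9, A[0][2] + B[2][1] = 6 + 10 = 16) = 6 (attained at k = 0)
  C[0][2] = min over k of (A[0][0] + B[0][2] = 8 + 7 = 15, A[0][1] + B[1][2] = 9 + -1 = 8, A[0][2] + B[2][2] = 6 + 8 = 14) = 8 (attained at k = 1)
  C[1][0] = min over k of (A[1][0] + B[0][0] = -3 + 3 = 0, A[1][1] + B[1][0] = -5 + 2 = -3, A[1][2] + B[2][0] = 0 + 2 = 2) = -3 (attained at k = 1)
  C[1][1] = min over k of (A[1][0] + B[0][1] = -3 + -2 = -5, A[1][1] + B[1][1] = -5 + 0 = -5, A[1][2] + B[2][1] = 0 + 10 = 10) = -5 (attained at k = 0)
  C[1][2] = min over k of (A[1][0] + B[0][2] = -3 + 7 = 4, A[1][1] + B[1][2] = -5 + -1 = -6, A[1][2] + B[2][2] = 0 + 8 = 8) = -6 (attained at k = 1)
  C[2][0] = min over k of (A[2][0] + B[0][0] = -1 + 3 = 2, A[2][1] + B[1][0] = -2 + 2 = 0, A[2][2] + B[2][0] = 7 + 2 = 9) = 0 (attained at k = 1)
  C[2][1] = min over k of (A[2][0] + B[0][1] = -1 + -2 = -3, A[2][1] + B[1][1] = -2 + 0 = -2, A[2][2] + B[2][1] = 7 + 10 = 17) = -3 (attained at k = 0)
  C[2][2] = min over k of (A[2][0] + B[0][2] = -1 + 7 = 6, A[2][1] + B[1][2] = -2 + -1 = -3, A[2][2] + B[2][2] = 7 + 8 = 15) = -3 (attained at k = 1)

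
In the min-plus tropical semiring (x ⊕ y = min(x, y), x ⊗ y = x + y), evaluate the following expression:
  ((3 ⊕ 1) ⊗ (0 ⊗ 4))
((3 ⊕ 1) ⊗ (0 ⊗ 4)) = 5

Expand innermost to outermost. Recall ⊕ takes the minimum of its arguments and ⊗ takes their sum. Working out the expression ((3 ⊕ 1) ⊗ (0 ⊗ 4)) gives 5.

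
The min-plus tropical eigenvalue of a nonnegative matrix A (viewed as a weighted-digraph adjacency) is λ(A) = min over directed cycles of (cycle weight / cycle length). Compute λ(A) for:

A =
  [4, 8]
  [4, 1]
λ(A) = 1

Enumerate directed cycles and compute their means (weight / length). Sample:
  cycle 0 → 0: weight = 4, length = 1, mean = 4/1 ≈ 4.000
  cycle 1 → 1: weight = 1, length = 1, mean = 1/1 ≈ 1.000
  cycle 0 → 1 → 0: weight = 12, length = 2, mean = 12/2 ≈ 6.000
  cycle 1 → 0 → 1: weight = 12, length = 2, mean = 12/2 ≈ 6.000
Minimum mean = 1.000, attained e.g. along the cycle 1 → 1 with weight 1 and length 1. So λ(A) = 1/1 = 1.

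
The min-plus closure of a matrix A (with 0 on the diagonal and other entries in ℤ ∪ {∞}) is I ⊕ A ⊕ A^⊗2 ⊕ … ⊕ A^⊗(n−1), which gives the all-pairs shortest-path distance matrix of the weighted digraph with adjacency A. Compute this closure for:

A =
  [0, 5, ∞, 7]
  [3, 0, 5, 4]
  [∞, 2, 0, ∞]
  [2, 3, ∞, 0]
Closure =
  [0, 5, 10, 7]
  [3, 0, 5, 4]
  [5, 2, 0, 6]
  [2, 3, 8, 0]

This is the Floyd-Warshall all-pairs shortest-path computation. For each intermediate vertex k = 0, 1, …, 3, update dist[i][j] ← min(dist[i][j], dist[i][k] + dist[k][j]). The final matrix gives, for each (i, j), the minimum total weight of any directed path from i to j (possibly empty when i = j).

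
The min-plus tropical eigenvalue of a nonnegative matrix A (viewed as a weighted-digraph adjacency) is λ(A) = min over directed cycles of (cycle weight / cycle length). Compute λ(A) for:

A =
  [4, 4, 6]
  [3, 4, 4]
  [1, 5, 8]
λ(A) = 3

Enumerate directed cycles and compute their means (weight / length). Sample:
  cycle 0 → 0: weight = 4, length = 1, mean = 4/1 ≈ 4.000
  cycle 1 → 1: weight = 4, length = 1, mean = 4/1 ≈ 4.000
  cycle 2 → 2: weight = 8, length = 1, mean = 8/1 ≈ 8.000
  cycle 0 → 1 → 0: weight = 7, length = 2, mean = 7/2 ≈ 3.500
  cycle 0 → 2 → 0: weight = 7, length = 2, mean = 7/2 ≈ 3.500
  cycle 1 → 0 → 1: weight = 7, length = 2, mean = 7/2 ≈ 3.500
Minimum mean = 3.000, attained e.g. along the cycle 0 → 1 → 2 → 0 with weight 9 and length 3. So λ(A) = 9/3 = 3.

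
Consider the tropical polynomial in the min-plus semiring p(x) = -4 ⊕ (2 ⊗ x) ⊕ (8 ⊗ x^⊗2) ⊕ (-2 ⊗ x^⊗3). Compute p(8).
p(8) = -4

A tropical monomial a ⊗ x^⊗i evaluates to a + i · x. Evaluating each term at x = 8:
  Term 0 contributes -4 + 0 · 8 = -4
  Term 1 contributes 2 + 1 · 8 = 10
  Term 2 contributes 8 + 2 · 8 = 24
  Term 3 contributes -2 + 3 · 8 = 22
p(8) = ⊕ of these = min[-4, 10, 24, 22] = -4.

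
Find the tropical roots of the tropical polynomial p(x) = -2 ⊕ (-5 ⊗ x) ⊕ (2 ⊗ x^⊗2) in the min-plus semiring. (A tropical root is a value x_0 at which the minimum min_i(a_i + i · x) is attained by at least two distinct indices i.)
Roots: {-7, 3}

Each tropical root is a break point of the lower envelope of the lines y = a_i + i · x (there are 3 lines, with slopes 0, 1, ..., 2). Only the lines that attain the minimum somewhere contribute to roots; other lines are dominated. Here the surviving (envelope) indices are i = 2, i = 1, i = 0.
Intersections between consecutive envelope lines give the roots: for adjacent envelope indices i < j the intersection is x = (a_i − a_j) / (j − i). Reading off the sorted break points: {-7, 3}.
Verification: at each break x_0, at least two indices attain the minimum of min_i(a_i + i · x_0).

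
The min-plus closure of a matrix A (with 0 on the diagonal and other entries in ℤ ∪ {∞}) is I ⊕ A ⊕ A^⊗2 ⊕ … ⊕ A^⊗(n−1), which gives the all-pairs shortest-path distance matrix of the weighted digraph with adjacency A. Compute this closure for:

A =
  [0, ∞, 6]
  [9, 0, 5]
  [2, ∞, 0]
Closure =
  [0, ∞, 6]
  [7, 0, 5]
  [2, ∞, 0]

This is the Floyd-Warshall all-pairs shortest-path computation. For each intermediate vertex k = 0, 1, …, 2, update dist[i][j] ← min(dist[i][j], dist[i][k] + dist[k][j]). The final matrix gives, for each (i, j), the minimum total weight of any directed path from i to j (possibly empty when i = j).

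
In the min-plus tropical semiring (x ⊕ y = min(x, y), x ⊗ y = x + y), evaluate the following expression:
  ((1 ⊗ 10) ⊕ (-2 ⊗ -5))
((1 ⊗ 10) ⊕ (-2 ⊗ -5)) = -7

Expand innermost to outermost. Recall ⊕ takes the minimum of its arguments and ⊗ takes their sum. Working out the expression ((1 ⊗ 10) ⊕ (-2 ⊗ -5)) gives -7.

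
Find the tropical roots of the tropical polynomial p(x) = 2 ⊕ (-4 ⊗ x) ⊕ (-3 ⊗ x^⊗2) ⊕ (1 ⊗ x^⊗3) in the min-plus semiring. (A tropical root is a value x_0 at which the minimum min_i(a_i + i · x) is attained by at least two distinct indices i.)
Roots: {-4, -1, 6}

Each tropical root is a break point of the lower envelope of the lines y = a_i + i · x (there are 4 lines, with slopes 0, 1, ..., 3). Only the lines that attain the minimum somewhere contribute to roots; other lines are dominated. Here the surviving (envelope) indices are i = 3, i = 2, i = 1, i = 0.
Intersections between consecutive envelope lines give the roots: for adjacent envelope indices i < j the intersection is x = (a_i − a_j) / (j − i). Reading off the sorted break points: {-4, -1, 6}.
Verification: at each break x_0, at least two indices attain the minimum of min_i(a_i + i · x_0).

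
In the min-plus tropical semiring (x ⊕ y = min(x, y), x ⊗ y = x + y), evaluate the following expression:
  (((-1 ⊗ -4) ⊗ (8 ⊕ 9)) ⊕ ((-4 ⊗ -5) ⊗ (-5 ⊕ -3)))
(((-1 ⊗ -4) ⊗ (8 ⊕ 9)) ⊕ ((-4 ⊗ -5) ⊗ (-5 ⊕ -3))) = -14

Expand innermost to outermost. Recall ⊕ takes the minimum of its arguments and ⊗ takes their sum. Working out the expression (((-1 ⊗ -4) ⊗ (8 ⊕ 9)) ⊕ ((-4 ⊗ -5) ⊗ (-5 ⊕ -3))) gives -14.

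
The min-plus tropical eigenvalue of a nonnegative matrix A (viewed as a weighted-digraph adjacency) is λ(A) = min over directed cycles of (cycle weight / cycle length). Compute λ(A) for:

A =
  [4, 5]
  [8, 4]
λ(A) = 4

Enumerate directed cycles and compute their means (weight / length). Sample:
  cycle 0 → 0: weight = 4, length = 1, mean = 4/1 ≈ 4.000
  cycle 1 → 1: weight = 4, length = 1, mean = 4/1 ≈ 4.000
  cycle 0 → 1 → 0: weight = 13, length = 2, mean = 13/2 ≈ 6.500
  cycle 1 → 0 → 1: weight = 13, length = 2, mean = 13/2 ≈ 6.500
Minimum mean = 4.000, attained e.g. along the cycle 0 → 0 with weight 4 and length 1. So λ(A) = 4/1 = 4.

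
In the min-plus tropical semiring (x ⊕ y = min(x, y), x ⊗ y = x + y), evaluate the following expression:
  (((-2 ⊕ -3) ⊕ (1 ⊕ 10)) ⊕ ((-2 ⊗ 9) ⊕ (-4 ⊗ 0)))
(((-2 ⊕ -3) ⊕ (1 ⊕ 10)) ⊕ ((-2 ⊗ 9) ⊕ (-4 ⊗ 0))) = -4

Expand innermost to outermost. Recall ⊕ takes the minimum of its arguments and ⊗ takes their sum. Working out the expression (((-2 ⊕ -3) ⊕ (1 ⊕ 10)) ⊕ ((-2 ⊗ 9) ⊕ (-4 ⊗ 0))) gives -4.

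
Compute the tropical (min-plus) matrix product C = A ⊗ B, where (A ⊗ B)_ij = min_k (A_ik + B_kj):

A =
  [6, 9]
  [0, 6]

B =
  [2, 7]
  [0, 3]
A ⊗ B =
  [8, 12]
  [2, 7]

Apply the min-plus product entry-by-entry:
  C[0][0] = min over k of (A[0][0] + B[0][0] = 6 + 2 = 8, A[0][1] + B[1][0] = 9 + 0 = 9) = 8 (attained at k = 0)
  C[0][1] = min over k of (A[0][0] + B[0][1] = 6 + 7 = 13, A[0][1] + B[1][1] = 9 + 3 = 12) = 12 (attained at k = 1)
  C[1][0] = min over k of (A[1][0] + B[0][0] = 0 + 2 = 2, A[1][1] + B[1][0] = 6 + 0 = 6) = 2 (attained at k = 0)
  C[1][1] = min over k of (A[1][0] + B[0][1] = 0 + 7 = 7, A[1][1] + B[1][1] = 6 + 3 = 9) = 7 (attained at k = 0)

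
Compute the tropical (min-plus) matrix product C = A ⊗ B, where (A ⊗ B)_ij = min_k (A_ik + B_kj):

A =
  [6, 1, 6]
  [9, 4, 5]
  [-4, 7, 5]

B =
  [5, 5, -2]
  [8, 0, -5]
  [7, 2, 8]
A ⊗ B =
  [9, 1, -4]
  [12, 4, -1]
  [1, 1, -6]

Apply the min-plus product entry-by-entry:
  C[0][0] = min over k of (A[0][0] + B[0][0] = 6 + 5 = 11, A[0][1] + B[1][0] = 1 + 8 = 9, A[0][2] + B[2][0] = 6 + 7 = 13) = 9 (attained at k = 1)
  C[0][1] = min over k of (A[0][0] + B[0][1] = 6 + 5 = 11, A[0][1] + B[1][1] = 1 + 0 = 1, A[0][2] + B[2][1] = 6 + 2 = 8) = 1 (attained at k = 1)
  C[0][2] = min over k of (A[0][0] + B[0][2] = 6 + -2 = 4, A[0][1] + B[1][2] = 1 + -5 = -4, A[0][2] + B[2][2] = 6 + 8 = 14) = -4 (attained at k = 1)
  C[1][0] = min over k of (A[1][0] + B[0][0] = 9 + 5 = 14, A[1][1] + B[1][0] = 4 + 8 = 12, A[1][2] + B[2][0] = 5 + 7 = 12) = 12 (attained at k = 1)
  C[1][1] = min over k of (A[1][0] + B[0][1] = 9 + 5 = 14, A[1][1] + B[1][1] = 4 + 0 = 4, A[1][2] + B[2][1] = 5 + 2 = 7) = 4 (attained at k = 1)
  C[1][2] = min over k of (A[1][0] + B[0][2] = 9 + -2 = 7, A[1][1] + B[1][2] = 4 + -5 = -1, A[1][2] + B[2][2] = 5 + 8 = 13) = -1 (attained at k = 1)
  C[2][0] = min over k of (A[2][0] + B[0][0] = -4 + 5 = 1, A[2][1] + B[1][0] = 7 + 8 = 15, A[2][2] + B[2][0] = 5 + 7 = 12) = 1 (attained at k = 0)
  C[2][1] = min over k of (A[2][0] + B[0][1] = -4 + 5 = 1, A[2][1] + B[1][1] = 7 + 0 = 7, A[2][2] + B[2][1] = 5 + 2 = 7) = 1 (attained at k = 0)
  C[2][2] = min over k of (A[2][0] + B[0][2] = -4 + -2 = -6, A[2][1] + B[1][2] = 7 + -5 = 2, A[2][2] + B[2][2] = 5 + 8 = 13) = -6 (attained at k = 0)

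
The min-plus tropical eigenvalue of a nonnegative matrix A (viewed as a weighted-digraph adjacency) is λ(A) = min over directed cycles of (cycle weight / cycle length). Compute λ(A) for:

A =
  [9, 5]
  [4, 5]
λ(A) = 9/2

Enumerate directed cycles and compute their means (weight / length). Sample:
  cycle 0 → 0: weight = 9, length = 1, mean = 9/1 ≈ 9.000
  cycle 1 → 1: weight = 5, length = 1, mean = 5/1 ≈ 5.000
  cycle 0 → 1 → 0: weight = 9, length = 2, mean = 9/2 ≈ 4.500
  cycle 1 → 0 → 1: weight = 9, length = 2, mean = 9/2 ≈ 4.500
Minimum mean = 4.500, attained e.g. along the cycle 0 → 1 → 0 with weight 9 and length 2. So λ(A) = 9/2 = 9/2.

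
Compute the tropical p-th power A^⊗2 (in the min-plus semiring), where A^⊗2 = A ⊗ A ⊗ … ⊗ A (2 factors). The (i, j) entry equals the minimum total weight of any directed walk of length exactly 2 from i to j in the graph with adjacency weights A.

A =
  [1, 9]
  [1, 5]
A^⊗2 =
  [2, 10]
  [2, 10]

Each entry (A^⊗2)_ij equals the minimum over all length-2 walks i = v_0 → v_1 → … → v_2 = j of Σ_t A[v_t][v_{t+1}]. For example, for (i, j) = (0, 1) we minimise over 2 possible intermediate vertex sequences; the minimum is 10, attained along the walk 0 → 0 → 1.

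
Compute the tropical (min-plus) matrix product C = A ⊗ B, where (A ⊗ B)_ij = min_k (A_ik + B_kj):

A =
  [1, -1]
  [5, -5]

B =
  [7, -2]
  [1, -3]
A ⊗ B =
  [0, -4]
  [-4, -8]

Apply the min-plus product entry-by-entry:
  C[0][0] = min over k of (A[0][0] + B[0][0] = 1 + 7 = 8, A[0][1] + B[1][0] = -1 + 1 = 0) = 0 (attained at k = 1)
  C[0][1] = min over k of (A[0][0] + B[0][1] = 1 + -2 = -1, A[0][1] + B[1][1] = -1 + -3 = -4) = -4 (attained at k = 1)
  C[1][0] = min over k of (A[1][0] + B[0][0] = 5 + 7 = 12, A[1][1] + B[1][0] = -5 + 1 = -4) = -4 (attained at k = 1)
  C[1][1] = min over k of (A[1][0] + B[0][1] = 5 + -2 = 3, A[1][1] + B[1][1] = -5 + -3 = -8) = -8 (attained at k = 1)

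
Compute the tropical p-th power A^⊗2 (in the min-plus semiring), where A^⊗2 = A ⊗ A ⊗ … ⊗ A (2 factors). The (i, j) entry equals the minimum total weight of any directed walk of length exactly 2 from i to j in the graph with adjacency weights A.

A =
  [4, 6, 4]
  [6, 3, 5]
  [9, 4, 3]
A^⊗2 =
  [8, 8, 7]
  [9, 6, 8]
  [10, 7, 6]

Each entry (A^⊗2)_ij equals the minimum over all length-2 walks i = v_0 → v_1 → … → v_2 = j of Σ_t A[v_t][v_{t+1}]. For example, for (i, j) = (0, 2) we minimise over 3 possible intermediate vertex sequences; the minimum is 7, attained along the walk 0 → 2 → 2.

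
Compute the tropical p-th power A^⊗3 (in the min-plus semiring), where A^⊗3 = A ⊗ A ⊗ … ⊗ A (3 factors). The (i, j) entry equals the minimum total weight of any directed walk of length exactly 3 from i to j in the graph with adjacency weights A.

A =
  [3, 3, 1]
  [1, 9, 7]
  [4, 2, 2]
A^⊗3 =
  [4, 5, 5]
  [5, 4, 4]
  [5, 6, 4]

Each entry (A^⊗3)_ij equals the minimum over all length-3 walks i = v_0 → v_1 → … → v_3 = j of Σ_t A[v_t][v_{t+1}]. For example, for (i, j) = (0, 2) we minimise over 9 possible intermediate vertex sequences; the minimum is 5, attained along the walk 0 → 1 → 0 → 2.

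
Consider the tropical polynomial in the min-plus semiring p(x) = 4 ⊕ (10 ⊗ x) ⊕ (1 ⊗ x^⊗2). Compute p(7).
p(7) = 4

A tropical monomial a ⊗ x^⊗i evaluates to a + i · x. Evaluating each term at x = 7:
  Term 0 contributes 4 + 0 · 7 = 4
  Term 1 contributes 10 + 1 · 7 = 17
  Term 2 contributes 1 + 2 · 7 = 15
p(7) = ⊕ of these = min[4, 17, 15] = 4.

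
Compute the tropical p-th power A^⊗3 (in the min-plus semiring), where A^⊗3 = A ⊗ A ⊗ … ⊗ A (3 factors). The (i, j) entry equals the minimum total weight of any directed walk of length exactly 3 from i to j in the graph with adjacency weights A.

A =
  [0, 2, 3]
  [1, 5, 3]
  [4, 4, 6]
A^⊗3 =
  [0, 2, 3]
  [1, 3, 4]
  [4, 6, 7]

Each entry (A^⊗3)_ij equals the minimum over all length-3 walks i = v_0 → v_1 → … → v_3 = j of Σ_t A[v_t][v_{t+1}]. For example, for (i, j) = (0, 2) we minimise over 9 possible intermediate vertex sequences; the minimum is 3, attained along the walk 0 → 0 → 0 → 2.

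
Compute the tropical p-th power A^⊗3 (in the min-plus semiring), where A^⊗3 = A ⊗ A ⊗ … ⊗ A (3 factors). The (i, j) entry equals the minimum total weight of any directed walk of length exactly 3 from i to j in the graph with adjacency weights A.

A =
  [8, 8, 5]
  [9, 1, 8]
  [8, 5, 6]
A^⊗3 =
  [18, 10, 17]
  [11, 3, 10]
  [15, 7, 14]

Each entry (A^⊗3)_ij equals the minimum over all length-3 walks i = v_0 → v_1 → … → v_3 = j of Σ_t A[v_t][v_{t+1}]. For example, for (i, j) = (0, 2) we minimise over 9 possible intermediate vertex sequences; the minimum is 17, attained along the walk 0 → 1 → 1 → 2.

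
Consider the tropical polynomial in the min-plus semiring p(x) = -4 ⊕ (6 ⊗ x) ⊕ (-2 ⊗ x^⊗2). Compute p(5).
p(5) = -4

A tropical monomial a ⊗ x^⊗i evaluates to a + i · x. Evaluating each term at x = 5:
  Term 0 contributes -4 + 0 · 5 = -4
  Term 1 contributes 6 + 1 · 5 = 11
  Term 2 contributes -2 + 2 · 5 = 8
p(5) = ⊕ of these = min[-4, 11, 8] = -4.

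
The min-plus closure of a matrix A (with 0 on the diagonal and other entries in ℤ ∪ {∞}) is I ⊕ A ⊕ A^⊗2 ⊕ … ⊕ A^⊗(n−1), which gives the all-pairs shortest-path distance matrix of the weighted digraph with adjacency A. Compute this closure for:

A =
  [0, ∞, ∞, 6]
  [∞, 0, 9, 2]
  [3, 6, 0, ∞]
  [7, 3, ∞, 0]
Closure =
  [0, 9, 18, 6]
  [9, 0, 9, 2]
  [3, 6, 0, 8]
  [7, 3, 12, 0]

This is the Floyd-Warshall all-pairs shortest-path computation. For each intermediate vertex k = 0, 1, …, 3, update dist[i][j] ← min(dist[i][j], dist[i][k] + dist[k][j]). The final matrix gives, for each (i, j), the minimum total weight of any directed path from i to j (possibly empty when i = j).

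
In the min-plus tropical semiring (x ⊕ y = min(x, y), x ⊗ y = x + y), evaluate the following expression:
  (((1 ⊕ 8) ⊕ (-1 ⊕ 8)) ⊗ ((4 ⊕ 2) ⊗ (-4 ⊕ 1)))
(((1 ⊕ 8) ⊕ (-1 ⊕ 8)) ⊗ ((4 ⊕ 2) ⊗ (-4 ⊕ 1))) = -3

Expand innermost to outermost. Recall ⊕ takes the minimum of its arguments and ⊗ takes their sum. Working out the expression (((1 ⊕ 8) ⊕ (-1 ⊕ 8)) ⊗ ((4 ⊕ 2) ⊗ (-4 ⊕ 1))) gives -3.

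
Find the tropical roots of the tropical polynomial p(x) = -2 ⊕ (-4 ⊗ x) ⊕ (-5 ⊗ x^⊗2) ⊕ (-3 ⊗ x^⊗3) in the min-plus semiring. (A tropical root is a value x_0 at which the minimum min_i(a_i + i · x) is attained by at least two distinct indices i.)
Roots: {-2, 1, 2}

Each tropical root is a break point of the lower envelope of the lines y = a_i + i · x (there are 4 lines, with slopes 0, 1, ..., 3). Only the lines that attain the minimum somewhere contribute to roots; other lines are dominated. Here the surviving (envelope) indices are i = 3, i = 2, i = 1, i = 0.
Intersections between consecutive envelope lines give the roots: for adjacent envelope indices i < j the intersection is x = (a_i − a_j) / (j − i). Reading off the sorted break points: {-2, 1, 2}.
Verification: at each break x_0, at least two indices attain the minimum of min_i(a_i + i · x_0).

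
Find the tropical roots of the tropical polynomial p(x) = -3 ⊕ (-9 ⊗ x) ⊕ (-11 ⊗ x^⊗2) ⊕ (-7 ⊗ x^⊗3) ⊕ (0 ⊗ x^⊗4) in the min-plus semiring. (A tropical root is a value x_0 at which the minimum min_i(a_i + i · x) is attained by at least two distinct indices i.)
Roots: {-7, -4, 2, 6}

Each tropical root is a break point of the lower envelope of the lines y = a_i + i · x (there are 5 lines, with slopes 0, 1, ..., 4). Only the lines that attain the minimum somewhere contribute to roots; other lines are dominated. Here the surviving (envelope) indices are i = 4, i = 3, i = 2, i = 1, i = 0.
Intersections between consecutive envelope lines give the roots: for adjacent envelope indices i < j the intersection is x = (a_i − a_j) / (j − i). Reading off the sorted break points: {-7, -4, 2, 6}.
Verification: at each break x_0, at least two indices attain the minimum of min_i(a_i + i · x_0).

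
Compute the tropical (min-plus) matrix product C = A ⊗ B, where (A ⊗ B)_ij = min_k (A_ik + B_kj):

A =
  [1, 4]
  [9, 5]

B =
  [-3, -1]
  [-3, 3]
A ⊗ B =
  [-2, 0]
  [2, 8]

Apply the min-plus product entry-by-entry:
  C[0][0] = min over k of (A[0][0] + B[0][0] = 1 + -3 = -2, A[0][1] + B[1][0] = 4 + -3 = 1) = -2 (attained at k = 0)
  C[0][1] = min over k of (A[0][0] + B[0][1] = 1 + -1 = 0, A[0][1] + B[1][1] = 4 + 3 = 7) = 0 (attained at k = 0)
  C[1][0] = min over k of (A[1][0] + B[0][0] = 9 + -3 = 6, A[1][1] + B[1][0] = 5 + -3 = 2) = 2 (attained at k = 1)
  C[1][1] = min over k of (A[1][0] + B[0][1] = 9 + -1 = 8, A[1][1] + B[1][1] = 5 + 3 = 8) = 8 (attained at k = 0)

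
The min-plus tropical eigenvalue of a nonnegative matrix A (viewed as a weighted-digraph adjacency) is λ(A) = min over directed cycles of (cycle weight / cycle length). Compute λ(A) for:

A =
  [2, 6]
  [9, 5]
λ(A) = 2

Enumerate directed cycles and compute their means (weight / length). Sample:
  cycle 0 → 0: weight = 2, length = 1, mean = 2/1 ≈ 2.000
  cycle 1 → 1: weight = 5, length = 1, mean = 5/1 ≈ 5.000
  cycle 0 → 1 → 0: weight = 15, length = 2, mean = 15/2 ≈ 7.500
  cycle 1 → 0 → 1: weight = 15, length = 2, mean = 15/2 ≈ 7.500
Minimum mean = 2.000, attained e.g. along the cycle 0 → 0 with weight 2 and length 1. So λ(A) = 2/1 = 2.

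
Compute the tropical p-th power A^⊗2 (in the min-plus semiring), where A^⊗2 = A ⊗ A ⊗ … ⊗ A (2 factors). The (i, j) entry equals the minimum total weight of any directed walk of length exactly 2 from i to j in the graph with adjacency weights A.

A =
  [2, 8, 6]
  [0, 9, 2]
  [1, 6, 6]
A^⊗2 =
  [4, 10, 8]
  [2, 8, 6]
  [3, 9, 7]

Each entry (A^⊗2)_ij equals the minimum over all length-2 walks i = v_0 → v_1 → … → v_2 = j of Σ_t A[v_t][v_{t+1}]. For example, for (i, j) = (0, 2) we minimise over 3 possible intermediate vertex sequences; the minimum is 8, attained along the walk 0 → 0 → 2.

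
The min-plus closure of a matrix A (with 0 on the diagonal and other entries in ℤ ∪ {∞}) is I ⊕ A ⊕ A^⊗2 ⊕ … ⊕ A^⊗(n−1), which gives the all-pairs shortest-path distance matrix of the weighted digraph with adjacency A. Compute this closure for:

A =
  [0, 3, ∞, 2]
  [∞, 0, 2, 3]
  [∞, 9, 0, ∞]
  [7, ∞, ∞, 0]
Closure =
  [0, 3, 5, 2]
  [10, 0, 2, 3]
  [19, 9, 0, 12]
  [7, 10, 12, 0]

This is the Floyd-Warshall all-pairs shortest-path computation. For each intermediate vertex k = 0, 1, …, 3, update dist[i][j] ← min(dist[i][j], dist[i][k] + dist[k][j]). The final matrix gives, for each (i, j), the minimum total weight of any directed path from i to j (possibly empty when i = j).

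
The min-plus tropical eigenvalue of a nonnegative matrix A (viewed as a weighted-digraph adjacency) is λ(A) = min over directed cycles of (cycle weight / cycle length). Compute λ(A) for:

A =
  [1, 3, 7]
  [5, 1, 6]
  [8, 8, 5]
λ(A) = 1

Enumerate directed cycles and compute their means (weight / length). Sample:
  cycle 0 → 0: weight = 1, length = 1, mean = 1/1 ≈ 1.000
  cycle 1 → 1: weight = 1, length = 1, mean = 1/1 ≈ 1.000
  cycle 2 → 2: weight = 5, length = 1, mean = 5/1 ≈ 5.000
  cycle 0 → 1 → 0: weight = 8, length = 2, mean = 8/2 ≈ 4.000
  cycle 0 → 2 → 0: weight = 15, length = 2, mean = 15/2 ≈ 7.500
  cycle 1 → 0 → 1: weight = 8, length = 2, mean = 8/2 ≈ 4.000
Minimum mean = 1.000, attained e.g. along the cycle 0 → 0 with weight 1 and length 1. So λ(A) = 1/1 = 1.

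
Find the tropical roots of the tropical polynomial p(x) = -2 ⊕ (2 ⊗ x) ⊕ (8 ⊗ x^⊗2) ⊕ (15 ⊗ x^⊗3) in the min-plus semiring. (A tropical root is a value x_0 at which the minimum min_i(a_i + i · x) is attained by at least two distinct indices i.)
Roots: {-7, -6, -4}

Each tropical root is a break point of the lower envelope of the lines y = a_i + i · x (there are 4 lines, with slopes 0, 1, ..., 3). Only the lines that attain the minimum somewhere contribute to roots; other lines are dominated. Here the surviving (envelope) indices are i = 3, i = 2, i = 1, i = 0.
Intersections between consecutive envelope lines give the roots: for adjacent envelope indices i < j the intersection is x = (a_i − a_j) / (j − i). Reading off the sorted break points: {-7, -6, -4}.
Verification: at each break x_0, at least two indices attain the minimum of min_i(a_i + i · x_0).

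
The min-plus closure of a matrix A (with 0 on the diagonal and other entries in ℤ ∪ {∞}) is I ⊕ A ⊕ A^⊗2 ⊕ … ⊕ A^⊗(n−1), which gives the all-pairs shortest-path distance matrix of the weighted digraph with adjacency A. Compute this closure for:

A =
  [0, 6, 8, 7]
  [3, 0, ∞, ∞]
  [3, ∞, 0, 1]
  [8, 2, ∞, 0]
Closure =
  [0, 6, 8, 7]
  [3, 0, 11, 10]
  [3, 3, 0, 1]
  [5, 2, 13, 0]

This is the Floyd-Warshall all-pairs shortest-path computation. For each intermediate vertex k = 0, 1, …, 3, update dist[i][j] ← min(dist[i][j], dist[i][k] + dist[k][j]). The final matrix gives, for each (i, j), the minimum total weight of any directed path from i to j (possibly empty when i = j).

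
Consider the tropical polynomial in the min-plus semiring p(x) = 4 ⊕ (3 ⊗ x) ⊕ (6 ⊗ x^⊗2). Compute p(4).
p(4) = 4

A tropical monomial a ⊗ x^⊗i evaluates to a + i · x. Evaluating each term at x = 4:
  Term 0 contributes 4 + 0 · 4 = 4
  Term 1 contributes 3 + 1 · 4 = 7
  Term 2 contributes 6 + 2 · 4 = 14
p(4) = ⊕ of these = min[4, 7, 14] = 4.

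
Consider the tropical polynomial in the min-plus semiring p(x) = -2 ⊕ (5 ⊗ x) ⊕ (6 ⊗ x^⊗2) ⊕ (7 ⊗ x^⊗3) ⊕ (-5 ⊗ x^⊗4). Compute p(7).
p(7) = -2

A tropical monomial a ⊗ x^⊗i evaluates to a + i · x. Evaluating each term at x = 7:
  Term 0 contributes -2 + 0 · 7 = -2
  Term 1 contributes 5 + 1 · 7 = 12
  Term 2 contributes 6 + 2 · 7 = 20
  Term 3 contributes 7 + 3 · 7 = 28
  Term 4 contributes -5 + 4 · 7 = 23
p(7) = ⊕ of these = min[-2, 12, 20, 28, 23] = -2.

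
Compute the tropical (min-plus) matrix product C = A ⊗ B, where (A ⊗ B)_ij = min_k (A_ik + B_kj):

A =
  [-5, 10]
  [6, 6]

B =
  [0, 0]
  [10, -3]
A ⊗ B =
  [-5, -5]
  [6, 3]

Apply the min-plus product entry-by-entry:
  C[0][0] = min over k of (A[0][0] + B[0][0] = -5 + 0 = -5, A[0][1] + B[1][0] = 10 + 10 = 20) = -5 (attained at k = 0)
  C[0][1] = min over k of (A[0][0] + B[0][1] = -5 + 0 = -5, A[0][1] + B[1][1] = 10 + -3 = 7) = -5 (attained at k = 0)
  C[1][0] = min over k of (A[1][0] + B[0][0] = 6 + 0 = 6, A[1][1] + B[1][0] = 6 + 10 = 16) = 6 (attained at k = 0)
  C[1][1] = min over k of (A[1][0] + B[0][1] = 6 + 0 = 6, A[1][1] + B[1][1] = 6 + -3 = 3) = 3 (attained at k = 1)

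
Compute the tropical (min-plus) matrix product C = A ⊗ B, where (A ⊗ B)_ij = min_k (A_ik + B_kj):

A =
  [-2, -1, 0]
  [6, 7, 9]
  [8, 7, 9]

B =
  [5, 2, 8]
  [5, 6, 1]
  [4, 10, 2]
A ⊗ B =
  [3, 0, 0]
  [11, 8, 8]
  [12, 10, 8]

Apply the min-plus product entry-by-entry:
  C[0][0] = min over k of (A[0][0] + B[0][0] = -2 + 5 = 3, A[0][1] + B[1][0] = -1 + 5 = 4, A[0][2] + B[2][0] = 0 + 4 = 4) = 3 (attained at k = 0)
  C[0][1] = min over k of (A[0][0] + B[0][1] = -2 + 2 = 0, A[0][1] + B[1][1] = -1 + 6 = 5, A[0][2] + B[2][1] = 0 + 10 = 10) = 0 (attained at k = 0)
  C[0][2] = min over k of (A[0][0] + B[0][2] = -2 + 8 = 6, A[0][1] + B[1][2] = -1 + 1 = 0, A[0][2] + B[2][2] = 0 + 2 = 2) = 0 (attained at k = 1)
  C[1][0] = min over k of (A[1][0] + B[0][0] = 6 + 5 = 11, A[1][1] + B[1][0] = 7 + 5 = 12, A[1][2] + B[2][0] = 9 + 4 = 13) = 11 (attained at k = 0)
  C[1][1] = min over k of (A[1][0] + B[0][1] = 6 + 2 = 8, A[1][1] + B[1][1] = 7 + 6 = 13, A[1][2] + B[2][1] = 9 + 10 = 19) = 8 (attained at k = 0)
  C[1][2] = min over k of (A[1][0] + B[0][2] = 6 + 8 = 14, A[1][1] + B[1][2] = 7 + 1 = 8, A[1][2] + B[2][2] = 9 + 2 = 11) = 8 (attained at k = 1)
  C[2][0] = min over k of (A[2][0] + B[0][0] = 8 + 5 = 13, A[2][1] + B[1][0] = 7 + 5 = 12, A[2][2] + B[2][0] = 9 + 4 = 13) = 12 (attained at k = 1)
  C[2][1] = min over k of (A[2][0] + B[0][1] = 8 + 2 = 10, A[2][1] + B[1][1] = 7 + 6 = 13, A[2][2] + B[2][1] = 9 + 10 = 19) = 10 (attained at k = 0)
  C[2][2] = min over k of (A[2][0] + B[0][2] = 8 + 8 = 16, A[2][1] + B[1][2] = 7 + 1 = 8, A[2][2] + B[2][2] = 9 + 2 = 11) = 8 (attained at k = 1)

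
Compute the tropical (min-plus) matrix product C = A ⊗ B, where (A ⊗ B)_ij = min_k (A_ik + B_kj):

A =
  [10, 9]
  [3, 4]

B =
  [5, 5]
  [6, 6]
A ⊗ B =
  [15, 15]
  [8, 8]

Apply the min-plus product entry-by-entry:
  C[0][0] = min over k of (A[0][0] + B[0][0] = 10 + 5 = 15, A[0][1] + B[1][0] = 9 + 6 = 15) = 15 (attained at k = 0)
  C[0][1] = min over k of (A[0][0] + B[0][1] = 10 + 5 = 15, A[0][1] + B[1][1] = 9 + 6 = 15) = 15 (attained at k = 0)
  C[1][0] = min over k of (A[1][0] + B[0][0] = 3 + 5 = 8, A[1][1] + B[1][0] = 4 + 6 = 10) = 8 (attained at k = 0)
  C[1][1] = min over k of (A[1][0] + B[0][1] = 3 + 5 = 8, A[1][1] + B[1][1] = 4 + 6 = 10) = 8 (attained at k = 0)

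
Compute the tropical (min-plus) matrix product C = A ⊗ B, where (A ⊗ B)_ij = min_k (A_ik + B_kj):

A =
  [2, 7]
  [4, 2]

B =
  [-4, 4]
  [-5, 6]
A ⊗ B =
  [-2, 6]
  [-3, 8]

Apply the min-plus product entry-by-entry:
  C[0][0] = min over k of (A[0][0] + B[0][0] = 2 + -4 = -2, A[0][1] + B[1][0] = 7 + -5 = 2) = -2 (attained at k = 0)
  C[0][1] = min over k of (A[0][0] + B[0][1] = 2 + 4 = 6, A[0][1] + B[1][1] = 7 + 6 = 13) = 6 (attained at k = 0)
  C[1][0] = min over k of (A[1][0] + B[0][0] = 4 + -4 = 0, A[1][1] + B[1][0] = 2 + -5 = -3) = -3 (attained at k = 1)
  C[1][1] = min over k of (A[1][0] + B[0][1] = 4 + 4 = 8, A[1][1] + B[1][1] = 2 + 6 = 8) = 8 (attained at k = 0)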